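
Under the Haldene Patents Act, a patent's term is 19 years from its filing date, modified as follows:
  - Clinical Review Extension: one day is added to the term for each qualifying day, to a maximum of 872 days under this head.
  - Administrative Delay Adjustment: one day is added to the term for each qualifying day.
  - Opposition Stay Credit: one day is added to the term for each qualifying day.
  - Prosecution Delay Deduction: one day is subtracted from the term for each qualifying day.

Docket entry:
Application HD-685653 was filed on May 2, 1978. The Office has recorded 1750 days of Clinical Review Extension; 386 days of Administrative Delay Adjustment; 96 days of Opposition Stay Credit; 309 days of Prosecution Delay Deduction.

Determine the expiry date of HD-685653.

March 12, 2000

Base term: filing date + 19 years → 2 May 1997.
Clinical Review Extension: 1750 days claimed exceeds the 872-day cap, so +872 days → 21 September 1999.
Administrative Delay Adjustment: +386 days → 11 October 2000.
Opposition Stay Credit: +96 days → 15 January 2001.
Prosecution Delay Deduction: −309 days → 12 March 2000.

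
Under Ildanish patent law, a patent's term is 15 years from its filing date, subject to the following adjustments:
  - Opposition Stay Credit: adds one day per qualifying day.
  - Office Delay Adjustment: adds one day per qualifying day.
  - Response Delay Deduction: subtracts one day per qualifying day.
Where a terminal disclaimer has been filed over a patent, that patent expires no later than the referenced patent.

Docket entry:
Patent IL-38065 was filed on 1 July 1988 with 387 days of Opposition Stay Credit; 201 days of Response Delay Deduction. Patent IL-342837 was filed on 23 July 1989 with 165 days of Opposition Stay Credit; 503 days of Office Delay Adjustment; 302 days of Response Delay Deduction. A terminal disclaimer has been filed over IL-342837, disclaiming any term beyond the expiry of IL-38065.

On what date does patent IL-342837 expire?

Natural term of IL-342837:
  Base: filing + 15 years → 23 July 2004.
  Opposition Stay Credit: +165 days → 4 January 2005.
  Office Delay Adjustment: +503 days → 22 May 2006.
  Response Delay Deduction: −302 days → 24 July 2005.
Expiry of referenced patent IL-38065:
  Base: filing + 15 years → 1 July 2003.
  Opposition Stay Credit: +387 days → 22 July 2004.
  Response Delay Deduction: −201 days → 3 January 2004.
Terminal disclaimer: IL-342837 expires on the earlier of 24 July 2005 and 3 January 2004.

2004-01-03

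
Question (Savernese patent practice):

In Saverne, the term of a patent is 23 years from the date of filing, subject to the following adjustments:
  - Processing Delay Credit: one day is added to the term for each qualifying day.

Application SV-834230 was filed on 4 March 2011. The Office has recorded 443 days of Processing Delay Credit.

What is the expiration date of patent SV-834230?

2035-05-21

Base term: filing date + 23 years → 4 March 2034.
Processing Delay Credit: +443 days → 21 May 2035.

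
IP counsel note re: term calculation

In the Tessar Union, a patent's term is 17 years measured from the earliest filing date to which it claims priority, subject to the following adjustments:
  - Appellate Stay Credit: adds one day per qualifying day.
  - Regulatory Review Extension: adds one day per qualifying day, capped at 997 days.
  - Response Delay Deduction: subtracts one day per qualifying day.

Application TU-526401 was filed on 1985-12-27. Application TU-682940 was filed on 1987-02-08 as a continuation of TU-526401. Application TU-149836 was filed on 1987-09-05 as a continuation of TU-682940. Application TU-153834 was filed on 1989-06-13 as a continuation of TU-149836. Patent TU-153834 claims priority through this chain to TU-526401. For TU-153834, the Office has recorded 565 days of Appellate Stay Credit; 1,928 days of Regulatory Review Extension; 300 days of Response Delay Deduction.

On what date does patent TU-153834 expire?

2006-06-11

Earliest priority filing: 27 December 1985.
Base term: 27 December 1985 + 17 years → 27 December 2002.
Appellate Stay Credit: +565 days → 14 July 2004.
Regulatory Review Extension: 1928 days claimed exceeds the 997-day cap, so +997 days → 7 April 2007.
Response Delay Deduction: −300 days → 11 June 2006.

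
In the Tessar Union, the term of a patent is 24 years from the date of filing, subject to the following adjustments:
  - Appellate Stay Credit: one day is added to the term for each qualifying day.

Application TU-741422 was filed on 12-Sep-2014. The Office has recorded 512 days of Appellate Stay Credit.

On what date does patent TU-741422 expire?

February 6, 2040

Base term: filing date + 24 years → 12 September 2038.
Appellate Stay Credit: +512 days → 6 February 2040.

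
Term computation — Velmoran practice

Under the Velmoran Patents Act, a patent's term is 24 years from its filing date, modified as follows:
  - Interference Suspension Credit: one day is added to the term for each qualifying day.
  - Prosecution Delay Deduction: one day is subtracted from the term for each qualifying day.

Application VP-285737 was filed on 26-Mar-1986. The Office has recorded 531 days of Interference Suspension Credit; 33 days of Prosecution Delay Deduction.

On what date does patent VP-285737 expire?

August 6, 2011

Base term: filing date + 24 years → 26 March 2010.
Interference Suspension Credit: +531 days → 8 September 2011.
Prosecution Delay Deduction: −33 days → 6 August 2011.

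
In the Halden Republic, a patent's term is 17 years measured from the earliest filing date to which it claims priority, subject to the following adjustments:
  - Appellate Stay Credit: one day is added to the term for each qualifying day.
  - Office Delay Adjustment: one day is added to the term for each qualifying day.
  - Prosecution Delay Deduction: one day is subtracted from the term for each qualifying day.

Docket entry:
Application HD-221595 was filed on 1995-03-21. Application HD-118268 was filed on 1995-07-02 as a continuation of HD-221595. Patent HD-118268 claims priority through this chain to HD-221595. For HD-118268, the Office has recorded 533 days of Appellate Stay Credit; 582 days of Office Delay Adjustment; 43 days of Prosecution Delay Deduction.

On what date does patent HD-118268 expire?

Earliest priority filing: 21 March 1995.
Base term: 21 March 1995 + 17 years → 21 March 2012.
Appellate Stay Credit: +533 days → 5 September 2013.
Office Delay Adjustment: +582 days → 10 April 2015.
Prosecution Delay Deduction: −43 days → 26 February 2015.

February 26, 2015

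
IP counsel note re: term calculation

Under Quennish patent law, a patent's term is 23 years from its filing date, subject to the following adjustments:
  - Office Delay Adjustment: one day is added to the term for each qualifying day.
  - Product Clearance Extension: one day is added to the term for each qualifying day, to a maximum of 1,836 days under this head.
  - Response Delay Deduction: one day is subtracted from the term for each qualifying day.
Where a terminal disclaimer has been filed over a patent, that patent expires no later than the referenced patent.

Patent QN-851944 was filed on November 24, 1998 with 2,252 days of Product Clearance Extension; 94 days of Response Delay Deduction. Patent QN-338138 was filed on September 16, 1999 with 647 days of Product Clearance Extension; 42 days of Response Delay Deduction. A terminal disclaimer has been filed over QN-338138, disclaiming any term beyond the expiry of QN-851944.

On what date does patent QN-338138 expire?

May 13, 2024

Natural term of QN-338138:
  Base: filing + 23 years → 16 September 2022.
  Product Clearance Extension: 647 days (within the 1836-day cap) → +647 days → 24 June 2024.
  Response Delay Deduction: −42 days → 13 May 2024.
Expiry of referenced patent QN-851944:
  Base: filing + 23 years → 24 November 2021.
  Product Clearance Extension: 2252 days claimed exceeds the 1836-day cap, so +1836 days → 4 December 2026.
  Response Delay Deduction: −94 days → 1 September 2026.
Terminal disclaimer: QN-338138 expires on the earlier of 13 May 2024 and 1 September 2026.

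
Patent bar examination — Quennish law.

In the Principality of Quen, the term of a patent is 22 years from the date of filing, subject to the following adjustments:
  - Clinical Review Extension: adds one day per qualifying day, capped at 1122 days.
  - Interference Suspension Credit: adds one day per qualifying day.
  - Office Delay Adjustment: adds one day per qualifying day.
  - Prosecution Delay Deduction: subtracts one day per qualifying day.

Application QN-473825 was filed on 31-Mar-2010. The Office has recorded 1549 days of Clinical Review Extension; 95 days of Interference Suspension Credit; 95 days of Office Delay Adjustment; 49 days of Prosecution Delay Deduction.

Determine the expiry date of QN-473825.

Base term: filing date + 22 years → 31 March 2032.
Clinical Review Extension: 1549 days claimed exceeds the 1122-day cap, so +1122 days → 27 April 2035.
Interference Suspension Credit: +95 days → 31 July 2035.
Office Delay Adjustment: +95 days → 3 November 2035.
Prosecution Delay Deduction: −49 days → 15 September 2035.

September 15, 2035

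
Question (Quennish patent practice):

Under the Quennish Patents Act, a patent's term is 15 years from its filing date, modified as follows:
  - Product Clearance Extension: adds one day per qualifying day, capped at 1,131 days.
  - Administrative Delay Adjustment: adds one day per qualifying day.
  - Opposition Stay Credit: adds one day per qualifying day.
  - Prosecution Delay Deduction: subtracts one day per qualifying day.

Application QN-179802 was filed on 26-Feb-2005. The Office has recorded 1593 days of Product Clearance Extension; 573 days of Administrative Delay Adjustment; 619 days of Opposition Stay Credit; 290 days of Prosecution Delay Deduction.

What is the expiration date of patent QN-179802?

Base term: filing date + 15 years → 26 February 2020.
Product Clearance Extension: 1593 days claimed exceeds the 1131-day cap, so +1131 days → 2 April 2023.
Administrative Delay Adjustment: +573 days → 26 October 2024.
Opposition Stay Credit: +619 days → 7 July 2026.
Prosecution Delay Deduction: −290 days → 20 September 2025.

September 20, 2025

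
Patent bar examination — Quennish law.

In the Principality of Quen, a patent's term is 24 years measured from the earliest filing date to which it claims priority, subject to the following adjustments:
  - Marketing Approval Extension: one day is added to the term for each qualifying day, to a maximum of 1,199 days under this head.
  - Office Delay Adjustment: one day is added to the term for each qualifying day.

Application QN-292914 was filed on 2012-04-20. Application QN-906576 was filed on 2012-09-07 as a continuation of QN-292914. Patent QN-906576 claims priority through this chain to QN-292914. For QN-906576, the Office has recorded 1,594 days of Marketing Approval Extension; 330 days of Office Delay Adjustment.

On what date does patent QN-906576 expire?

June 27, 2040

Earliest priority filing: 20 April 2012.
Base term: 20 April 2012 + 24 years → 20 April 2036.
Marketing Approval Extension: 1594 days claimed exceeds the 1199-day cap, so +1199 days → 2 August 2039.
Office Delay Adjustment: +330 days → 27 June 2040.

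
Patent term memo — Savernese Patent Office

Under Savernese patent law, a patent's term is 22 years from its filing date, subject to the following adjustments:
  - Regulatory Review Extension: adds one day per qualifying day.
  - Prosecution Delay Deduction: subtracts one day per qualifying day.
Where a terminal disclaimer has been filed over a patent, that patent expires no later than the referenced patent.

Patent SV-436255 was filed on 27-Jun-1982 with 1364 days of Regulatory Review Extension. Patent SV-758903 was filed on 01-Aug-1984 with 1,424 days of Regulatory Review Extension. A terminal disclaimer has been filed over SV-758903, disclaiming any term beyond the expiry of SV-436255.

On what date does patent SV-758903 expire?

March 22, 2008

Natural term of SV-758903:
  Base: filing + 22 years → 1 August 2006.
  Regulatory Review Extension: +1424 days → 25 June 2010.
Expiry of referenced patent SV-436255:
  Base: filing + 22 years → 27 June 2004.
  Regulatory Review Extension: +1364 days → 22 March 2008.
Terminal disclaimer: SV-758903 expires on the earlier of 25 June 2010 and 22 March 2008.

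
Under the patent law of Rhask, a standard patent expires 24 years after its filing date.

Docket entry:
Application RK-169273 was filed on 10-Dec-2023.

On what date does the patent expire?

2047-12-10

Filing date + 24 years → 10 December 2047.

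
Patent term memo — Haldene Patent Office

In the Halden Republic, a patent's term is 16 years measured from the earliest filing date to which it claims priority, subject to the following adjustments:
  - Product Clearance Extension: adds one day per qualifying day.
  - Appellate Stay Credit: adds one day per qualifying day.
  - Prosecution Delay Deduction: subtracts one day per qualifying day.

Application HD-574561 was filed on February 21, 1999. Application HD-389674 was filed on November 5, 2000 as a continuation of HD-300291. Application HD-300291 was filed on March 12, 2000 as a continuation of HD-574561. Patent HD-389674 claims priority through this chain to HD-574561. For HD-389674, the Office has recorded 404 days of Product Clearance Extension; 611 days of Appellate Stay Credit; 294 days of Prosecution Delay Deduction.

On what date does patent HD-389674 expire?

February 11, 2017

Earliest priority filing: 21 February 1999.
Base term: 21 February 1999 + 16 years → 21 February 2015.
Product Clearance Extension: +404 days → 31 March 2016.
Appellate Stay Credit: +611 days → 2 December 2017.
Prosecution Delay Deduction: −294 days → 11 February 2017.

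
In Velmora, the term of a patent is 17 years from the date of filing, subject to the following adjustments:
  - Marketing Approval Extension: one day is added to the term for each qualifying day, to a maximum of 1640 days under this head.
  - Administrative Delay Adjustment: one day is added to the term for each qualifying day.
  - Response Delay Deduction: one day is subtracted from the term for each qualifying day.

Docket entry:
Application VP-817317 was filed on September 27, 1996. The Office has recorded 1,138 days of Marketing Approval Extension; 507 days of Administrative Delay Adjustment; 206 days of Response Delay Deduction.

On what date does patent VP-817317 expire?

2017-09-05

Base term: filing date + 17 years → 27 September 2013.
Marketing Approval Extension: 1138 days (within the 1640-day cap) → +1138 days → 8 November 2016.
Administrative Delay Adjustment: +507 days → 30 March 2018.
Response Delay Deduction: −206 days → 5 September 2017.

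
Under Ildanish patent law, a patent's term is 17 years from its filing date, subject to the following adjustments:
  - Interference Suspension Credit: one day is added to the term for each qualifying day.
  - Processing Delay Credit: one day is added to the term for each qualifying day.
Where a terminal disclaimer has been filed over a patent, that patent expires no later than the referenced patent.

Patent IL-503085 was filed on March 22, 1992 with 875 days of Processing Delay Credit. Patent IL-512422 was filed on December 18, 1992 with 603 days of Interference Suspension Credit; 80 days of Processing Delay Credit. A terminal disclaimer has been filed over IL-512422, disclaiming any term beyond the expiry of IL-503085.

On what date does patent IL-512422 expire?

Natural term of IL-512422:
  Base: filing + 17 years → 18 December 2009.
  Interference Suspension Credit: +603 days → 13 August 2011.
  Processing Delay Credit: +80 days → 1 November 2011.
Expiry of referenced patent IL-503085:
  Base: filing + 17 years → 22 March 2009.
  Processing Delay Credit: +875 days → 14 August 2011.
Terminal disclaimer: IL-512422 expires on the earlier of 1 November 2011 and 14 August 2011.

August 14, 2011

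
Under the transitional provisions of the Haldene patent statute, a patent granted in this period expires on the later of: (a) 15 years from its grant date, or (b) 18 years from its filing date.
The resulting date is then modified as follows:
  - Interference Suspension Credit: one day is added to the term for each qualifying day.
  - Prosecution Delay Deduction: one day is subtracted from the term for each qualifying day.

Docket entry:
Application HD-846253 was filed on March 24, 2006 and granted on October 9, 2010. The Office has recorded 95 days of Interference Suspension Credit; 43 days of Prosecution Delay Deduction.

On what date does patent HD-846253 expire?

(a) grant + 15 years → 9 October 2025.
(b) filing + 18 years → 24 March 2024.
Later of the two: 9 October 2025.
Interference Suspension Credit: +95 days → 12 January 2026.
Prosecution Delay Deduction: −43 days → 30 November 2025.

2025-11-30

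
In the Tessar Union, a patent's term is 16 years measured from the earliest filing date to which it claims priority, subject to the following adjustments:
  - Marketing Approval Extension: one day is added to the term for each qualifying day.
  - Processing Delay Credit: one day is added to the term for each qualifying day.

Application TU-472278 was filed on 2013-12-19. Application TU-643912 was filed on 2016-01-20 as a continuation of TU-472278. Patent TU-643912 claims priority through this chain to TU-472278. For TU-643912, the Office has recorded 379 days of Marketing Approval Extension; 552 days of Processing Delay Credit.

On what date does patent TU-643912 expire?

Earliest priority filing: 19 December 2013.
Base term: 19 December 2013 + 16 years → 19 December 2029.
Marketing Approval Extension: +379 days → 2 January 2031.
Processing Delay Credit: +552 days → 7 July 2032.

2032-07-07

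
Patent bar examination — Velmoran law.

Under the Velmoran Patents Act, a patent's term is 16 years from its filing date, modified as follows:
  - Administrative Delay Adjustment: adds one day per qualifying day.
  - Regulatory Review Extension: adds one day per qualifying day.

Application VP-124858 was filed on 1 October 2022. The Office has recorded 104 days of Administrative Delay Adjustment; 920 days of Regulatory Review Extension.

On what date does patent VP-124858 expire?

Base term: filing date + 16 years → 1 October 2038.
Administrative Delay Adjustment: +104 days → 13 January 2039.
Regulatory Review Extension: +920 days → 21 July 2041.

July 21, 2041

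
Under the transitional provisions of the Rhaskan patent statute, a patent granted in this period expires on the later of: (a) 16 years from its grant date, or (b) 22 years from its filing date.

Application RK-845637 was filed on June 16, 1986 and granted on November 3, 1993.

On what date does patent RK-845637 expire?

2009-11-03

(a) grant + 16 years → 3 November 2009.
(b) filing + 22 years → 16 June 2008.
Later of the two: 3 November 2009.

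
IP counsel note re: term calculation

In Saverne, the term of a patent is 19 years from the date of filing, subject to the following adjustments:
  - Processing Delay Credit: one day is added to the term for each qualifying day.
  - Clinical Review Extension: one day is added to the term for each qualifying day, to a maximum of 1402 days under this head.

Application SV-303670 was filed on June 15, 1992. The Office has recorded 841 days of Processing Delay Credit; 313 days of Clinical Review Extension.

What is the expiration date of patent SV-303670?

2014-08-12

Base term: filing date + 19 years → 15 June 2011.
Processing Delay Credit: +841 days → 3 October 2013.
Clinical Review Extension: 313 days (within the 1402-day cap) → +313 days → 12 August 2014.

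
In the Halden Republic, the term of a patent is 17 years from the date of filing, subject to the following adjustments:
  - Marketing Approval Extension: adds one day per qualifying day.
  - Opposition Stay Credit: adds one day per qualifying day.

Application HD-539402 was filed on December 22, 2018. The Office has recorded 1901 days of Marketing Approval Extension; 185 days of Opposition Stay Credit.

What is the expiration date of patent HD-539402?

September 7, 2041

Base term: filing date + 17 years → 22 December 2035.
Marketing Approval Extension: +1901 days → 6 March 2041.
Opposition Stay Credit: +185 days → 7 September 2041.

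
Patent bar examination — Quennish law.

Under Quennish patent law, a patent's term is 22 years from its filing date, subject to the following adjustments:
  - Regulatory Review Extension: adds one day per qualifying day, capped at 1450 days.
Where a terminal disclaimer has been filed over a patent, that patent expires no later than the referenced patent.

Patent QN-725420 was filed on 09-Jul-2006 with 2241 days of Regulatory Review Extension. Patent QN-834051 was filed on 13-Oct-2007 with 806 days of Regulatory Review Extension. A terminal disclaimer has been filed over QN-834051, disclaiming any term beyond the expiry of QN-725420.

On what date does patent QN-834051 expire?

December 28, 2031

Natural term of QN-834051:
  Base: filing + 22 years → 13 October 2029.
  Regulatory Review Extension: 806 days (within the 1450-day cap) → +806 days → 28 December 2031.
Expiry of referenced patent QN-725420:
  Base: filing + 22 years → 9 July 2028.
  Regulatory Review Extension: 2241 days claimed exceeds the 1450-day cap, so +1450 days → 28 June 2032.
Terminal disclaimer: QN-834051 expires on the earlier of 28 December 2031 and 28 June 2032.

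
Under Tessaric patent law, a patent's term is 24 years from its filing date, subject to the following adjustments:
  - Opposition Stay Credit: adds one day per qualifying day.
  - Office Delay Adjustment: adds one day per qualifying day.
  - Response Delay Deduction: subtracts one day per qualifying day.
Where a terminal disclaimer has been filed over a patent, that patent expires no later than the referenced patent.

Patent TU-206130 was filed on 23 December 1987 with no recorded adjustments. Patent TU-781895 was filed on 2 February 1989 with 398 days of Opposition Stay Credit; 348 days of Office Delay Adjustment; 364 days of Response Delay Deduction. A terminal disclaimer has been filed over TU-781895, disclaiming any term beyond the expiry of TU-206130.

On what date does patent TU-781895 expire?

Natural term of TU-781895:
  Base: filing + 24 years → 2 February 2013.
  Opposition Stay Credit: +398 days → 7 March 2014.
  Office Delay Adjustment: +348 days → 18 February 2015.
  Response Delay Deduction: −364 days → 19 February 2014.
Expiry of referenced patent TU-206130:
  Base: filing + 24 years → 23 December 2011.
Terminal disclaimer: TU-781895 expires on the earlier of 19 February 2014 and 23 December 2011.

December 23, 2011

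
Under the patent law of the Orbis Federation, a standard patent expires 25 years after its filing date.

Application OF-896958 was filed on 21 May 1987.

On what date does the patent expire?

2012-05-21

Filing date + 25 years → 21 May 2012.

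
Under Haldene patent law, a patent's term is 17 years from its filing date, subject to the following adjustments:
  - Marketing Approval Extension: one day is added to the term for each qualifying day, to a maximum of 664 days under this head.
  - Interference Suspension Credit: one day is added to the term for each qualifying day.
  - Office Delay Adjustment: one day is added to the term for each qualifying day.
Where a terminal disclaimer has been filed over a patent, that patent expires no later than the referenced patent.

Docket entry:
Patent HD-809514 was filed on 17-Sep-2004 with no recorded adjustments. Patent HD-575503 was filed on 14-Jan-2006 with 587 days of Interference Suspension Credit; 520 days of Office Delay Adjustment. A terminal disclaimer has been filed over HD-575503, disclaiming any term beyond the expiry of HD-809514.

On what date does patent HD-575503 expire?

2021-09-17

Natural term of HD-575503:
  Base: filing + 17 years → 14 January 2023.
  Interference Suspension Credit: +587 days → 23 August 2024.
  Office Delay Adjustment: +520 days → 25 January 2026.
Expiry of referenced patent HD-809514:
  Base: filing + 17 years → 17 September 2021.
Terminal disclaimer: HD-575503 expires on the earlier of 25 January 2026 and 17 September 2021.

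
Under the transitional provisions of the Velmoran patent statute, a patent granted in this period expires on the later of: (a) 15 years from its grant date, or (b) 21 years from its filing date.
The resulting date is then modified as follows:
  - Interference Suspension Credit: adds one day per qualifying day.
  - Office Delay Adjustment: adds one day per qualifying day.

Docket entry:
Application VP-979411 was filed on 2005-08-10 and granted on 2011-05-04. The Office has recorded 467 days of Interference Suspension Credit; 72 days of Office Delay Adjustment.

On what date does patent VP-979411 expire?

(a) grant + 15 years → 4 May 2026.
(b) filing + 21 years → 10 August 2026.
Later of the two: 10 August 2026.
Interference Suspension Credit: +467 days → 20 November 2027.
Office Delay Adjustment: +72 days → 31 January 2028.

January 31, 2028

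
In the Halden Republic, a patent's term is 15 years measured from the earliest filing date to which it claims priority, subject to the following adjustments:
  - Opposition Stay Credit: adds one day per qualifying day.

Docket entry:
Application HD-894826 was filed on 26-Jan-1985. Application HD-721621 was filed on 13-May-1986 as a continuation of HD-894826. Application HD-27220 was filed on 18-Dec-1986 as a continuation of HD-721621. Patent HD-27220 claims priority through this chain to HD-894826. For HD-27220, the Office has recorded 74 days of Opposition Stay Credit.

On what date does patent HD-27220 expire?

Earliest priority filing: 26 January 1985.
Base term: 26 January 1985 + 15 years → 26 January 2000.
Opposition Stay Credit: +74 days → 9 April 2000.

April 9, 2000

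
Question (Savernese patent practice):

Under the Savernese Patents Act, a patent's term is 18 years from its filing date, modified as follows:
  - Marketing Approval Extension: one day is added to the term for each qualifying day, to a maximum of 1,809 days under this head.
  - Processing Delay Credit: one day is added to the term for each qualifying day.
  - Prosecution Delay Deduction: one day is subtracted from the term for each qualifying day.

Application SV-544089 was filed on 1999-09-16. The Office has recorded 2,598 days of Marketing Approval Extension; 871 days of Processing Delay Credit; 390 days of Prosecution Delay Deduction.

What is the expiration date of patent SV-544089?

December 24, 2023

Base term: filing date + 18 years → 16 September 2017.
Marketing Approval Extension: 2598 days claimed exceeds the 1809-day cap, so +1809 days → 30 August 2022.
Processing Delay Credit: +871 days → 17 January 2025.
Prosecution Delay Deduction: −390 days → 24 December 2023.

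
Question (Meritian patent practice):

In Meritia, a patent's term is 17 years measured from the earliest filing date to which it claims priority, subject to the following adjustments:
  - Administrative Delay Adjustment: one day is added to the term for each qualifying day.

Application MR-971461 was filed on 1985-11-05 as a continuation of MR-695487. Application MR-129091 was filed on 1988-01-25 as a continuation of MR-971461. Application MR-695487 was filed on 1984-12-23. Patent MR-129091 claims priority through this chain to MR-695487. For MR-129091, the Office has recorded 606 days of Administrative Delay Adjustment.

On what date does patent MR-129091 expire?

2003-08-21

Earliest priority filing: 23 December 1984.
Base term: 23 December 1984 + 17 years → 23 December 2001.
Administrative Delay Adjustment: +606 days → 21 August 2003.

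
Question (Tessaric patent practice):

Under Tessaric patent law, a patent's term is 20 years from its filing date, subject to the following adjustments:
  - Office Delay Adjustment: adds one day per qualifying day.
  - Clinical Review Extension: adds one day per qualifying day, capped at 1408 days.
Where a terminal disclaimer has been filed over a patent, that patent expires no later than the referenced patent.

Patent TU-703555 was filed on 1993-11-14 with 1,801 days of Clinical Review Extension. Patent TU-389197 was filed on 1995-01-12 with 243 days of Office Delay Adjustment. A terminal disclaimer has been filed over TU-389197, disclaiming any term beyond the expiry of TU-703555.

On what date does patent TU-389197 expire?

Natural term of TU-389197:
  Base: filing + 20 years → 12 January 2015.
  Office Delay Adjustment: +243 days → 12 September 2015.
Expiry of referenced patent TU-703555:
  Base: filing + 20 years → 14 November 2013.
  Clinical Review Extension: 1801 days claimed exceeds the 1408-day cap, so +1408 days → 22 September 2017.
Terminal disclaimer: TU-389197 expires on the earlier of 12 September 2015 and 22 September 2017.

2015-09-12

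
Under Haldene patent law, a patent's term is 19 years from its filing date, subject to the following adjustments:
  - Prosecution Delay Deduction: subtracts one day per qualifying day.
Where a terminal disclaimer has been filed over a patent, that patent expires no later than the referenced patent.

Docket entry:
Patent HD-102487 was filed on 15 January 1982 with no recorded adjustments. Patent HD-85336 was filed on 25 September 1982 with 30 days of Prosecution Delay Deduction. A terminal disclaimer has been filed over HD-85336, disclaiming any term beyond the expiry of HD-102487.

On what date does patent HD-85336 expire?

2001-01-15

Natural term of HD-85336:
  Base: filing + 19 years → 25 September 2001.
  Prosecution Delay Deduction: −30 days → 26 August 2001.
Expiry of referenced patent HD-102487:
  Base: filing + 19 years → 15 January 2001.
Terminal disclaimer: HD-85336 expires on the earlier of 26 August 2001 and 15 January 2001.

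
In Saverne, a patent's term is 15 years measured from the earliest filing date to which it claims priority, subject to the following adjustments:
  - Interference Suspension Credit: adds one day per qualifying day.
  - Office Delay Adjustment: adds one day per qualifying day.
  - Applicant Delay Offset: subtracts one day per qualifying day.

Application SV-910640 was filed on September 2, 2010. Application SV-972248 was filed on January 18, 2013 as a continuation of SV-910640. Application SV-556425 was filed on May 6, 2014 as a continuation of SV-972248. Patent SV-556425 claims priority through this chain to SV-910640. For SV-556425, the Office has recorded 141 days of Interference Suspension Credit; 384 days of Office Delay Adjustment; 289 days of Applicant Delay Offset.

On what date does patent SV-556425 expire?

Earliest priority filing: 2 September 2010.
Base term: 2 September 2010 + 15 years → 2 September 2025.
Interference Suspension Credit: +141 days → 21 January 2026.
Office Delay Adjustment: +384 days → 9 February 2027.
Applicant Delay Offset: −289 days → 26 April 2026.

2026-04-26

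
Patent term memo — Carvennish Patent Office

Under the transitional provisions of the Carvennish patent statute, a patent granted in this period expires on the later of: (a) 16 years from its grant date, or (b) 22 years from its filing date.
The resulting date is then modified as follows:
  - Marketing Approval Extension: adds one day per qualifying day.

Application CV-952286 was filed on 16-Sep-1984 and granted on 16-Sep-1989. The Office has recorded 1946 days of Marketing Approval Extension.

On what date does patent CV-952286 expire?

2012-01-14

(a) grant + 16 years → 16 September 2005.
(b) filing + 22 years → 16 September 2006.
Later of the two: 16 September 2006.
Marketing Approval Extension: +1946 days → 14 January 2012.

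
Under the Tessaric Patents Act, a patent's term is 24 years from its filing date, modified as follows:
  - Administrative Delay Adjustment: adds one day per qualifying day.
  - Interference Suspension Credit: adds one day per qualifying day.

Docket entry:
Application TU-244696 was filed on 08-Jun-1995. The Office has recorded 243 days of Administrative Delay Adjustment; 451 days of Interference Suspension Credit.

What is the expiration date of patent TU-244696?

Base term: filing date + 24 years → 8 June 2019.
Administrative Delay Adjustment: +243 days → 6 February 2020.
Interference Suspension Credit: +451 days → 2 May 2021.

2021-05-02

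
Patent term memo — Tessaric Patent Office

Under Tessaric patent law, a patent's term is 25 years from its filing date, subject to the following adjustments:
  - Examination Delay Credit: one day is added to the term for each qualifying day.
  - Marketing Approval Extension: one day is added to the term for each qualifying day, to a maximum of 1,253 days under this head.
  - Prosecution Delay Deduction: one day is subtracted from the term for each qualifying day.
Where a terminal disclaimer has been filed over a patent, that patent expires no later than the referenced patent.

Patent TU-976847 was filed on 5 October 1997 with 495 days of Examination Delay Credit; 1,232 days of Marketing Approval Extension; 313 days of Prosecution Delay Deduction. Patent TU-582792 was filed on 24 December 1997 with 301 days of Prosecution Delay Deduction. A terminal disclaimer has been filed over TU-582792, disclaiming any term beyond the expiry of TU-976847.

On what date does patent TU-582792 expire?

Natural term of TU-582792:
  Base: filing + 25 years → 24 December 2022.
  Prosecution Delay Deduction: −301 days → 26 February 2022.
Expiry of referenced patent TU-976847:
  Base: filing + 25 years → 5 October 2022.
  Examination Delay Credit: +495 days → 12 February 2024.
  Marketing Approval Extension: 1232 days (within the 1253-day cap) → +1232 days → 28 June 2027.
  Prosecution Delay Deduction: −313 days → 19 August 2026.
Terminal disclaimer: TU-582792 expires on the earlier of 26 February 2022 and 19 August 2026.

2022-02-26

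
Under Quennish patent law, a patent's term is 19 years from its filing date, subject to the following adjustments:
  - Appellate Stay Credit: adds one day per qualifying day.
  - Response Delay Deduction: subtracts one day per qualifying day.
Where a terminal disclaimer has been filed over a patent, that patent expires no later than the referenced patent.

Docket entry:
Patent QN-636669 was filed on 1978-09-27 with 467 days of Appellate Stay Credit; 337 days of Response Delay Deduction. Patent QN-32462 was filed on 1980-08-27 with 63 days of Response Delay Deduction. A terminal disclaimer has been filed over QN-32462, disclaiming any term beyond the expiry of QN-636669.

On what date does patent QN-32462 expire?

Natural term of QN-32462:
  Base: filing + 19 years → 27 August 1999.
  Response Delay Deduction: −63 days → 25 June 1999.
Expiry of referenced patent QN-636669:
  Base: filing + 19 years → 27 September 1997.
  Appellate Stay Credit: +467 days → 7 January 1999.
  Response Delay Deduction: −337 days → 4 February 1998.
Terminal disclaimer: QN-32462 expires on the earlier of 25 June 1999 and 4 February 1998.

1998-02-04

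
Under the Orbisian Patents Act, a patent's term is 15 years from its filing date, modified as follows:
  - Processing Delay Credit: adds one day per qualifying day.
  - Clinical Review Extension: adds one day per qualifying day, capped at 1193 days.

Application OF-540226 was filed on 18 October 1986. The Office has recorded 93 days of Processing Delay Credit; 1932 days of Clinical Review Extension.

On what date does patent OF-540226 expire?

2005-04-26

Base term: filing date + 15 years → 18 October 2001.
Processing Delay Credit: +93 days → 19 January 2002.
Clinical Review Extension: 1932 days claimed exceeds the 1193-day cap, so +1193 days → 26 April 2005.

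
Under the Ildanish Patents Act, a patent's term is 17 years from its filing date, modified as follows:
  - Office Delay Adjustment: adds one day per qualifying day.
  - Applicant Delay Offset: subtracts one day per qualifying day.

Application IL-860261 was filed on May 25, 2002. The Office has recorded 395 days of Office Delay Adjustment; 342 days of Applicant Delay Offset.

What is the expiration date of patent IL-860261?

July 17, 2019

Base term: filing date + 17 years → 25 May 2019.
Office Delay Adjustment: +395 days → 23 June 2020.
Applicant Delay Offset: −342 days → 17 July 2019.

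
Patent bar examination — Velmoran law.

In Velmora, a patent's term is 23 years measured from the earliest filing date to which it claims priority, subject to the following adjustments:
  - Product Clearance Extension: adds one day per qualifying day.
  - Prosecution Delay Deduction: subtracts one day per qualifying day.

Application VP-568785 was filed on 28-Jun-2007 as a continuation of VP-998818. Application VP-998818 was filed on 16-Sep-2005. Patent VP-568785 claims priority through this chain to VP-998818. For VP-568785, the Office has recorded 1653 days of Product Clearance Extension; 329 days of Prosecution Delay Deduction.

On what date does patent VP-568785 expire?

2032-05-02

Earliest priority filing: 16 September 2005.
Base term: 16 September 2005 + 23 years → 16 September 2028.
Product Clearance Extension: +1653 days → 27 March 2033.
Prosecution Delay Deduction: −329 days → 2 May 2032.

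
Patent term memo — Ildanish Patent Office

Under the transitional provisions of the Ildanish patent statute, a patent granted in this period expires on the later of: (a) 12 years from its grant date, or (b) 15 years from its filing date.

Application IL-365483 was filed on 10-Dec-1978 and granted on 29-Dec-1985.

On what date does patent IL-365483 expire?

(a) grant + 12 years → 29 December 1997.
(b) filing + 15 years → 10 December 1993.
Later of the two: 29 December 1997.

1997-12-29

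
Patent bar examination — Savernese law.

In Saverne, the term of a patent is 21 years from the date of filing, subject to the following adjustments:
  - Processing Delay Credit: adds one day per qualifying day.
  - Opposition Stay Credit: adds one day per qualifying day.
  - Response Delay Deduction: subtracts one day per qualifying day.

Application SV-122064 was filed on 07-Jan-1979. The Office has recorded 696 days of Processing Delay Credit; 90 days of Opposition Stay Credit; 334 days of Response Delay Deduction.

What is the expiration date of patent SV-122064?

Base term: filing date + 21 years → 7 January 2000.
Processing Delay Credit: +696 days → 3 December 2001.
Opposition Stay Credit: +90 days → 3 March 2002.
Response Delay Deduction: −334 days → 3 April 2001.

2001-04-03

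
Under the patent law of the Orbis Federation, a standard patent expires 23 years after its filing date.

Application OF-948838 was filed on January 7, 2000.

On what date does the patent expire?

Filing date + 23 years → 7 January 2023.

January 7, 2023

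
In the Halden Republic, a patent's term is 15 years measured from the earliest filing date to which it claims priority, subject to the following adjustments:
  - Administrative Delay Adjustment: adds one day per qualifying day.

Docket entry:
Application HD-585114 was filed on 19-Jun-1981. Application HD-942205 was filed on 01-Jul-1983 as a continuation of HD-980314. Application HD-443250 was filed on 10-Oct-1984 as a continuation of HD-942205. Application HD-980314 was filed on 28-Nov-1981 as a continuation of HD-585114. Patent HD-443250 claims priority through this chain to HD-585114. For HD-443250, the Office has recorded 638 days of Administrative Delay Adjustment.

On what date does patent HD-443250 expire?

Earliest priority filing: 19 June 1981.
Base term: 19 June 1981 + 15 years → 19 June 1996.
Administrative Delay Adjustment: +638 days → 19 March 1998.

March 19, 1998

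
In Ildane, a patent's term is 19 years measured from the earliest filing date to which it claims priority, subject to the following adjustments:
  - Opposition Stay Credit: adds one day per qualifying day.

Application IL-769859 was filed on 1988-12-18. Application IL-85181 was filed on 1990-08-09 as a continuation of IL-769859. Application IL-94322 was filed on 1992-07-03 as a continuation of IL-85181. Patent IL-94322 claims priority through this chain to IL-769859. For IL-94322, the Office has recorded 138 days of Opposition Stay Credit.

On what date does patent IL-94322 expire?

May 4, 2008

Earliest priority filing: 18 December 1988.
Base term: 18 December 1988 + 19 years → 18 December 2007.
Opposition Stay Credit: +138 days → 4 May 2008.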